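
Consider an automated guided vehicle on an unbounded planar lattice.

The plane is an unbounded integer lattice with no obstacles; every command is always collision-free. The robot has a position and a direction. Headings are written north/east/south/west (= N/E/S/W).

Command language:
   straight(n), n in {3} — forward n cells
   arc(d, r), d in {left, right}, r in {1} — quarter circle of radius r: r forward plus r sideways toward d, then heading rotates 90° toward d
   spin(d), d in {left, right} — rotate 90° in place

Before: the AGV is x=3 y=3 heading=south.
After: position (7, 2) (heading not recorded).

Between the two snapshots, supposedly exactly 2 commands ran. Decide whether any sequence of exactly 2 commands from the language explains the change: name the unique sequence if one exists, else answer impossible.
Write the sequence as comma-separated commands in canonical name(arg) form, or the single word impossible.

arc(left, 1), straight(3)

key: order matters: swapping arc(left, 1) and straight(3) lands elsewhere
start: x=3 y=3 heading=south
step 1 (arc(left, 1)): x=4 y=2 heading=east
step 2 (straight(3)): x=7 y=2 heading=east
all 25 alternatives checked — unique.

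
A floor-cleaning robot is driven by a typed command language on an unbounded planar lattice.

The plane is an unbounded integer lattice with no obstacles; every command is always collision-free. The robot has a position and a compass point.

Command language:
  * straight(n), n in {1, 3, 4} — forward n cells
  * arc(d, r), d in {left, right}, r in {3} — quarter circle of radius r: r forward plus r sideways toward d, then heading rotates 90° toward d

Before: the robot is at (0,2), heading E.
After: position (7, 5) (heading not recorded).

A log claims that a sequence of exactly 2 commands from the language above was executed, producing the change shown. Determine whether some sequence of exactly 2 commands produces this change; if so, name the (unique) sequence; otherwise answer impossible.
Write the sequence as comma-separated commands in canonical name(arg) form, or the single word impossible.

straight(4), arc(left, 3)

key: running arc(left, 3) before straight(4) would end elsewhere — order is forced
t0: at (0,2), heading E
step 1 (straight(4)): at (4,2), heading E
step 2 (arc(left, 3)): at (7,5), heading N
no other 2-command option fits: unique.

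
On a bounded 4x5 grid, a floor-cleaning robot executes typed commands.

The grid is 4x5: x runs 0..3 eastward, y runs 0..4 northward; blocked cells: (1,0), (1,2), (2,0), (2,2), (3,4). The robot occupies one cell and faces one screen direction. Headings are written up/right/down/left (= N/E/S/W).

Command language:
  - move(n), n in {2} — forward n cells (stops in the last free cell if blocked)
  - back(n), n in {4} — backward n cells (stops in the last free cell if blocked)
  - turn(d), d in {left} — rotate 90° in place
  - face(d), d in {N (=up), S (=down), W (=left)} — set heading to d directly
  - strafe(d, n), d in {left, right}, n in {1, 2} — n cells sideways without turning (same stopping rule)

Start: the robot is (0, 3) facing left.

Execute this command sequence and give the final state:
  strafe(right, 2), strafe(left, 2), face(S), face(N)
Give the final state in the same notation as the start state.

initial: (0, 3) facing left
step 1 (strafe(right, 2)): (0, 4) facing left
step 2 (strafe(left, 2)): (0, 2) facing left
step 3 (face(S)): (0, 2) facing down
step 4 (face(N)): (0, 2) facing up

(0, 2) facing up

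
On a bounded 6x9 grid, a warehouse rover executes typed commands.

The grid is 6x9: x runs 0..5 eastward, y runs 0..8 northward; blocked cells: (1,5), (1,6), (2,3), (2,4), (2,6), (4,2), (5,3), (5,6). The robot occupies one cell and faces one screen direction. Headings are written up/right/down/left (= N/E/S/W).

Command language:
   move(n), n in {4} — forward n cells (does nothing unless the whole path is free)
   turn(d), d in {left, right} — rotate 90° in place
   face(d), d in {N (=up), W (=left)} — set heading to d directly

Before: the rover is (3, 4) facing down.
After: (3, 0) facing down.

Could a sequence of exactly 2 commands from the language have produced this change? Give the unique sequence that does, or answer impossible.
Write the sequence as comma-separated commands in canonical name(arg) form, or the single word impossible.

move(4), move(4)

key: the second move(4) would leave the grid, so it does nothing
t0: (3, 4) facing down
step 1 (move(4)): (3, 0) facing down
step 2 (move(4)): (3, 0) facing down
uniquely the one of 25 2-step routes that fits.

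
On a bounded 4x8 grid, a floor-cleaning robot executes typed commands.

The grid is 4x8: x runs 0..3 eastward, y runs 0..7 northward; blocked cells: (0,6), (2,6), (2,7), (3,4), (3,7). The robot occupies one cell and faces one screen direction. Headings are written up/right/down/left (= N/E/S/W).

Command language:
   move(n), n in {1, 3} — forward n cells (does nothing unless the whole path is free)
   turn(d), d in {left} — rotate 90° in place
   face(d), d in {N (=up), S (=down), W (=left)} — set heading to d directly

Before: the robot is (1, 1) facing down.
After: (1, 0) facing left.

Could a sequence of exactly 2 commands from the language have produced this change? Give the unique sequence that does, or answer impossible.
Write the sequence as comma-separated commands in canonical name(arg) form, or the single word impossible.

key: position moved to (1,0) AND the heading swung to W — translation plus rotation needed
t0: (1, 1) facing down
step 1 (move(1)): (1, 0) facing down
step 2 (face(W)): (1, 0) facing left
all 36 alternatives checked — unique.

move(1), face(W)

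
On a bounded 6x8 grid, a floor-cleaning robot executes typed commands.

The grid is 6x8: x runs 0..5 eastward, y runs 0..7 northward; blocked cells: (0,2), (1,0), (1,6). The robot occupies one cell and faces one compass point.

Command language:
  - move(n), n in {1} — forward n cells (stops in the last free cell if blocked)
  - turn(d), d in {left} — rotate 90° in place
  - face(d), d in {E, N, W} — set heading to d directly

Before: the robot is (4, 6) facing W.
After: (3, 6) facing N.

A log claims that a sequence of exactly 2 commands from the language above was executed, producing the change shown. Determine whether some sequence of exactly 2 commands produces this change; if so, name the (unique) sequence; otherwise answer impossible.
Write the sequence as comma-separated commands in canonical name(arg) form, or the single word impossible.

key: position moved to (3,6) AND the heading swung to N — translation plus rotation needed
from: (4, 6) facing W
1. move(1) → (3, 6) facing W
2. face(N) → (3, 6) facing N
all 25 alternatives checked — unique.

move(1), face(N)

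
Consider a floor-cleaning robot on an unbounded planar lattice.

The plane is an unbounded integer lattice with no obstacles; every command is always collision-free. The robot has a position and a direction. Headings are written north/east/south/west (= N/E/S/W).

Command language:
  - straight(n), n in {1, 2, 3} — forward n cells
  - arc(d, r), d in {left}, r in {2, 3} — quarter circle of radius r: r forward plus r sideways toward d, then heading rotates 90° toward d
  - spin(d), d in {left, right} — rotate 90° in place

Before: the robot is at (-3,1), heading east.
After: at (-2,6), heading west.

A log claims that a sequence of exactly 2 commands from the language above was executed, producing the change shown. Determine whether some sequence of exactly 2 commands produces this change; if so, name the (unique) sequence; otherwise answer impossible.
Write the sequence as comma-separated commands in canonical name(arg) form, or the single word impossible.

key: order matters: swapping arc(left, 3) and arc(left, 2) lands elsewhere
t0: at (-3,1), heading east
t=1 arc(left, 3) ⇒ at (0,4), heading north
t=2 arc(left, 2) ⇒ at (-2,6), heading west
all 49 alternatives checked — unique.

arc(left, 3), arc(left, 2)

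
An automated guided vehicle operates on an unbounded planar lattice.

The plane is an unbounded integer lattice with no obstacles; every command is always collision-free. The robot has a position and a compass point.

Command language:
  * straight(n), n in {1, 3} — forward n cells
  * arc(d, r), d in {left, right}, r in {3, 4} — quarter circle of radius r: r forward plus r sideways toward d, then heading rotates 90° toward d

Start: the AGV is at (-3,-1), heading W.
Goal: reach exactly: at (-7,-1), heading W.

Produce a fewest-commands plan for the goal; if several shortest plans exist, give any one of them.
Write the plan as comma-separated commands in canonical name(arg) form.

straight(1), straight(3)

begin: at (-3,-1), heading W
t=1 straight(1) ⇒ at (-4,-1), heading W
t=2 straight(3) ⇒ at (-7,-1), heading W
no 1-step plan works, so 2 is optimal.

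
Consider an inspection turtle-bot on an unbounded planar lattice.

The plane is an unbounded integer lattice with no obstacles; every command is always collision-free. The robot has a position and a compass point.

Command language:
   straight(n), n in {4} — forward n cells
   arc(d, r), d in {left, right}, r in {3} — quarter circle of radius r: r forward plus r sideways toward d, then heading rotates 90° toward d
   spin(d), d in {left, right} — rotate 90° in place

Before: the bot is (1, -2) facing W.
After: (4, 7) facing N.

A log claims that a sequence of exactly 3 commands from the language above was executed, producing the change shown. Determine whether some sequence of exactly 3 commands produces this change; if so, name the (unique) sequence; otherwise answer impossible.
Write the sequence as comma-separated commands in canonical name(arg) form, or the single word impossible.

key: cell and facing (now N) both changed — the 3 commands mix motion and turning
initial: (1, -2) facing W
1. arc(right, 3) → (-2, 1) facing N
2. arc(right, 3) → (1, 4) facing E
3. arc(left, 3) → (4, 7) facing N
all 125 alternatives checked — unique.

arc(right, 3), arc(right, 3), arc(left, 3)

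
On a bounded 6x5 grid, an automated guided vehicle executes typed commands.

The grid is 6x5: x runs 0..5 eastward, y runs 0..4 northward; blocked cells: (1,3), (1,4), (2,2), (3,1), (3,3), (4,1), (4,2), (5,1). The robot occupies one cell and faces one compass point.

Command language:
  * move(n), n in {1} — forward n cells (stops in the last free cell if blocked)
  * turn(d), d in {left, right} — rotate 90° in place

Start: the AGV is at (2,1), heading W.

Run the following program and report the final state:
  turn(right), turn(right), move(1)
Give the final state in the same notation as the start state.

from: at (2,1), heading W
step 1 (turn(right)): at (2,1), heading N
step 2 (turn(right)): at (2,1), heading E
step 3 (move(1)): at (2,1), heading E

at (2,1), heading E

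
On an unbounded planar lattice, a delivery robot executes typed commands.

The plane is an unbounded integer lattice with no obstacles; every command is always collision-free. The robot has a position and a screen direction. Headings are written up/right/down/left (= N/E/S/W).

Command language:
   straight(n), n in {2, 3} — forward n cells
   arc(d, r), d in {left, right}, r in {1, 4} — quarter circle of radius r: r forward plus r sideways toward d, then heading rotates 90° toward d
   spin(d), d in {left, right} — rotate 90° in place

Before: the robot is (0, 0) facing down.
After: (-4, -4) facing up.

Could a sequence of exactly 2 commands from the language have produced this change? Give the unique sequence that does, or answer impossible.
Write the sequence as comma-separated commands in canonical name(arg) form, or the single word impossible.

key: order matters: swapping arc(right, 4) and spin(right) lands elsewhere
begin: (0, 0) facing down
t=1 arc(right, 4) ⇒ (-4, -4) facing left
t=2 spin(right) ⇒ (-4, -4) facing up
all 64 alternatives checked — unique.

arc(right, 4), spin(right)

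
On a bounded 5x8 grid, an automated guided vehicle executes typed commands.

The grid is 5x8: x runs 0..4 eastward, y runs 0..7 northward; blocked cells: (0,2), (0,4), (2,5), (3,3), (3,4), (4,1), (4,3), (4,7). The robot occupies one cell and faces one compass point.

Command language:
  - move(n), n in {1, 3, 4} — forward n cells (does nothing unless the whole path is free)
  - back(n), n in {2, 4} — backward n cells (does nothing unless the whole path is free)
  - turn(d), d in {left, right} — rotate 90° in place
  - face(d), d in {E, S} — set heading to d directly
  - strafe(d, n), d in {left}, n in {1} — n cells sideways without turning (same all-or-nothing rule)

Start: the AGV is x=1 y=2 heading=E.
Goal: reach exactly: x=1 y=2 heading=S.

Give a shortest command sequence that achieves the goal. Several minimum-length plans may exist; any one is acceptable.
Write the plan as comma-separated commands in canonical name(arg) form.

initial: x=1 y=2 heading=E
[1] after turn(right): x=1 y=2 heading=S
no 0-step plan works, so 1 is optimal.

turn(right)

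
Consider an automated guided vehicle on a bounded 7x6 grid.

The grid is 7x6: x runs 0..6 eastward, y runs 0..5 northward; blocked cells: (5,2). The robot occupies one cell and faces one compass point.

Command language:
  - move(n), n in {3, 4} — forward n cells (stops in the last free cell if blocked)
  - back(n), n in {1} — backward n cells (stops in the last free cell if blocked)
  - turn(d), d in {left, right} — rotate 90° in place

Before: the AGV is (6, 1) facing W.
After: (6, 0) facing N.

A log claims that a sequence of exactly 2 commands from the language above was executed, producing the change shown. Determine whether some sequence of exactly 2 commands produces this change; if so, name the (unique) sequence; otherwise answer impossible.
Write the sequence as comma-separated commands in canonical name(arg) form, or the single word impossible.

key: order matters: swapping turn(right) and back(1) lands elsewhere
start: (6, 1) facing W
1. turn(right) → (6, 1) facing N
2. back(1) → (6, 0) facing N
no other 2-command option fits: unique.

turn(right), back(1)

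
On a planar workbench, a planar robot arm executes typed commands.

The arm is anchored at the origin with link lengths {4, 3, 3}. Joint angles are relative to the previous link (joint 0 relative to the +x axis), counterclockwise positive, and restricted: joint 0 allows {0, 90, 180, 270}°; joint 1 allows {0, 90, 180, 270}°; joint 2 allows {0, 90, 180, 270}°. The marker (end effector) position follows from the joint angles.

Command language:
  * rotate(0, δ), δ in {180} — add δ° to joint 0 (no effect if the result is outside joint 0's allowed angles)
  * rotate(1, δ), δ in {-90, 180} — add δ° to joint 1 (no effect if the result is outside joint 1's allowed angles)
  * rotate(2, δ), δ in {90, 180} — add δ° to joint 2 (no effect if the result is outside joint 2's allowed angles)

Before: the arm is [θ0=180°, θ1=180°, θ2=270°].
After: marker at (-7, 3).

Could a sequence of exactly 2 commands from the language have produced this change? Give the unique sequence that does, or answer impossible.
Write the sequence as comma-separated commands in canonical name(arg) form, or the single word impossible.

start: [θ0=180°, θ1=180°, θ2=270°]
step 1 (rotate(1, -90)): [θ0=180°, θ1=90°, θ2=270°]
step 2 (rotate(1, -90)): [θ0=180°, θ1=0°, θ2=270°]
no other 2-command option fits: unique.

rotate(1, -90), rotate(1, -90)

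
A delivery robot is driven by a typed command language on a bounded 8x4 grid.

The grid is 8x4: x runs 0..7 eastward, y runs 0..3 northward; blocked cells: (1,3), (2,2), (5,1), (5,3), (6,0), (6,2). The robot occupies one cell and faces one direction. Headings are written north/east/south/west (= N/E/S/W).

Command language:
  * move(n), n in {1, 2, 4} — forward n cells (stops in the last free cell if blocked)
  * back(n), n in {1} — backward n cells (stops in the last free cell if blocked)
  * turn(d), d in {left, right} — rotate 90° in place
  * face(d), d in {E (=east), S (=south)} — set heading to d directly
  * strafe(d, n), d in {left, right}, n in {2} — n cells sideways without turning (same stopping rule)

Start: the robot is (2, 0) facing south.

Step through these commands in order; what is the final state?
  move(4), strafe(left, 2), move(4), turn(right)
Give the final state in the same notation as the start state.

from: (2, 0) facing south
t=1 move(4) ⇒ (2, 0) facing south
t=2 strafe(left, 2) ⇒ (4, 0) facing south
t=3 move(4) ⇒ (4, 0) facing south
t=4 turn(right) ⇒ (4, 0) facing west

(4, 0) facing west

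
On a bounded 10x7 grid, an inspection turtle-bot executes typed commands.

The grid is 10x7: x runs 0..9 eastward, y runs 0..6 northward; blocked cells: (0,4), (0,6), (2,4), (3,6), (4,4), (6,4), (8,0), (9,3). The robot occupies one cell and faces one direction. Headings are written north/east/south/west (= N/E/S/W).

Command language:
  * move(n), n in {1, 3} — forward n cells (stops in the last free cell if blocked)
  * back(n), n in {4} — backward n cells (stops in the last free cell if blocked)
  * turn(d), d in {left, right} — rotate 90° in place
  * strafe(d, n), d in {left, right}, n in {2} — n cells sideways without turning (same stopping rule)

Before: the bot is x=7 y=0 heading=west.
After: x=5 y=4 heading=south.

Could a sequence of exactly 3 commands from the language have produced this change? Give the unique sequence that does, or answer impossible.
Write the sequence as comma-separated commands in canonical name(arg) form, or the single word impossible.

key: cell and facing (now S) both changed — the 3 commands mix motion and turning
from: x=7 y=0 heading=west
t=1 turn(left) ⇒ x=7 y=0 heading=south
t=2 strafe(right, 2) ⇒ x=5 y=0 heading=south
t=3 back(4) ⇒ x=5 y=4 heading=south
all 343 alternatives checked — unique.

turn(left), strafe(right, 2), back(4)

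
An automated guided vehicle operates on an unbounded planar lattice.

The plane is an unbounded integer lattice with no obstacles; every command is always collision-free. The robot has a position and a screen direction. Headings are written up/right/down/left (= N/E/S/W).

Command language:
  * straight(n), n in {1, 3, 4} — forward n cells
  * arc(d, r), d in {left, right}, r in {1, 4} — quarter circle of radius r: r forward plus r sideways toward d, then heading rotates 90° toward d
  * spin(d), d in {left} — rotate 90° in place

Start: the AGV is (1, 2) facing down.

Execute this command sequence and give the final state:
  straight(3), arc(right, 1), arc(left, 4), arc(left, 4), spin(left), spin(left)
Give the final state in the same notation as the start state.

initial: (1, 2) facing down
step 1 (straight(3)): (1, -1) facing down
step 2 (arc(right, 1)): (0, -2) facing left
step 3 (arc(left, 4)): (-4, -6) facing down
step 4 (arc(left, 4)): (0, -10) facing right
step 5 (spin(left)): (0, -10) facing up
step 6 (spin(left)): (0, -10) facing left

(0, -10) facing left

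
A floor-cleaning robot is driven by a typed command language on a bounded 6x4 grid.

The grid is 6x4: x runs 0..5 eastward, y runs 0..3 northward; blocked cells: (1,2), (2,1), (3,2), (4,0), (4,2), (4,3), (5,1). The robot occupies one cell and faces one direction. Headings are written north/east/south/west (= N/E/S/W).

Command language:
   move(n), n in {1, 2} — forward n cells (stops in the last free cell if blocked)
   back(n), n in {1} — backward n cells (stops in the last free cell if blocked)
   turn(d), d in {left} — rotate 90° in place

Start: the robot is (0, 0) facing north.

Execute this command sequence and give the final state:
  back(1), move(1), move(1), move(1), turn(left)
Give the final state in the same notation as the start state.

t0: (0, 0) facing north
step 1 (back(1)): (0, 0) facing north
step 2 (move(1)): (0, 1) facing north
step 3 (move(1)): (0, 2) facing north
step 4 (move(1)): (0, 3) facing north
step 5 (turn(left)): (0, 3) facing west

(0, 3) facing west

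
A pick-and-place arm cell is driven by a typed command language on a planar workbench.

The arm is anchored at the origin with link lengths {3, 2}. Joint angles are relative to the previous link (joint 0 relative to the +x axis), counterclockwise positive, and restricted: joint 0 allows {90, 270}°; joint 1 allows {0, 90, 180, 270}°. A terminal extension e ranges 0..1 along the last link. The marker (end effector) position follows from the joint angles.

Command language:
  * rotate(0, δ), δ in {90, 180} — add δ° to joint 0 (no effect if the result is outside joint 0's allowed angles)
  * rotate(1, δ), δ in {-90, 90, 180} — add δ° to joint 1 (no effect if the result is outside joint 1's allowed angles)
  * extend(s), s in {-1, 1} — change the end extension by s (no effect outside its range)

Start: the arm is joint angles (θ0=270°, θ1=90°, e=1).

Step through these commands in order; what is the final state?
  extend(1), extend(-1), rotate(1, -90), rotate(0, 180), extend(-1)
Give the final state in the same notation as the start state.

from: joint angles (θ0=270°, θ1=90°, e=1)
step 1 (extend(1)): joint angles (θ0=270°, θ1=90°, e=1)
step 2 (extend(-1)): joint angles (θ0=270°, θ1=90°, e=0)
step 3 (rotate(1, -90)): joint angles (θ0=270°, θ1=0°, e=0)
step 4 (rotate(0, 180)): joint angles (θ0=90°, θ1=0°, e=0)
step 5 (extend(-1)): joint angles (θ0=90°, θ1=0°, e=0)

joint angles (θ0=90°, θ1=0°, e=0)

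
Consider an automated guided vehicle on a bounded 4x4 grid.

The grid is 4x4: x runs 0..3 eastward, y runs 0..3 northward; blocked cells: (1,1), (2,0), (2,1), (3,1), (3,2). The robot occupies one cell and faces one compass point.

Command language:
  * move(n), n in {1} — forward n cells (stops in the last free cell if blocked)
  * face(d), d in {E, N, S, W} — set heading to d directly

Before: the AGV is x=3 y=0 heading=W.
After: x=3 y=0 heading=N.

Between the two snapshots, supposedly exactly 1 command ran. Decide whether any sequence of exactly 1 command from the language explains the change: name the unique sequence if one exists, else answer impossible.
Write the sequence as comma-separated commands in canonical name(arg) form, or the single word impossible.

face(N)

key: (3,0) unchanged — the single command moves nothing
begin: x=3 y=0 heading=W
[1] after face(N): x=3 y=0 heading=N
no rival 1-sequence matches.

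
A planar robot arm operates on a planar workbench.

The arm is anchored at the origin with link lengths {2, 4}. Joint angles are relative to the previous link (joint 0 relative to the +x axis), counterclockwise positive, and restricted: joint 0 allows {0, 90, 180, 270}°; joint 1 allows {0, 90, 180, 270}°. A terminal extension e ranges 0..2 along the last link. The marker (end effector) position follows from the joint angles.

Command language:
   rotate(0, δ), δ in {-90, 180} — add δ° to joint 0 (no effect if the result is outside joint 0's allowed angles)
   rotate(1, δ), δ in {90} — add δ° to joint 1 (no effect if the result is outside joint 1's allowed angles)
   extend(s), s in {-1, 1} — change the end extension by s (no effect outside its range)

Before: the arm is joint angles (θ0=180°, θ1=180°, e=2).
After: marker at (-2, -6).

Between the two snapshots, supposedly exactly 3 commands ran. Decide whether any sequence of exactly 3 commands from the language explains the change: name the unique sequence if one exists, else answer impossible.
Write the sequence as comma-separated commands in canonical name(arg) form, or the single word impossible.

initial: joint angles (θ0=180°, θ1=180°, e=2)
[1] after rotate(1, 90): joint angles (θ0=180°, θ1=270°, e=2)
[2] after rotate(1, 90): joint angles (θ0=180°, θ1=0°, e=2)
[3] after rotate(1, 90): joint angles (θ0=180°, θ1=90°, e=2)
uniquely the one of 125 3-step routes that fits.

rotate(1, 90), rotate(1, 90), rotate(1, 90)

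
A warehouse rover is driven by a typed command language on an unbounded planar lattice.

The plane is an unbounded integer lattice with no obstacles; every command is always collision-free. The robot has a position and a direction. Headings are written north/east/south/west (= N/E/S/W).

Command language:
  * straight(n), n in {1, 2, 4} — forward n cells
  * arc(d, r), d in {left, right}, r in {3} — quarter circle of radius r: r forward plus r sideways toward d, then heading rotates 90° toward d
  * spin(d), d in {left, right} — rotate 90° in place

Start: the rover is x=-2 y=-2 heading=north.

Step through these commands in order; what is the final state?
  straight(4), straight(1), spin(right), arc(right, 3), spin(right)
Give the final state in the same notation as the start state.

from: x=-2 y=-2 heading=north
1. straight(4) → x=-2 y=2 heading=north
2. straight(1) → x=-2 y=3 heading=north
3. spin(right) → x=-2 y=3 heading=east
4. arc(right, 3) → x=1 y=0 heading=south
5. spin(right) → x=1 y=0 heading=west

x=1 y=0 heading=west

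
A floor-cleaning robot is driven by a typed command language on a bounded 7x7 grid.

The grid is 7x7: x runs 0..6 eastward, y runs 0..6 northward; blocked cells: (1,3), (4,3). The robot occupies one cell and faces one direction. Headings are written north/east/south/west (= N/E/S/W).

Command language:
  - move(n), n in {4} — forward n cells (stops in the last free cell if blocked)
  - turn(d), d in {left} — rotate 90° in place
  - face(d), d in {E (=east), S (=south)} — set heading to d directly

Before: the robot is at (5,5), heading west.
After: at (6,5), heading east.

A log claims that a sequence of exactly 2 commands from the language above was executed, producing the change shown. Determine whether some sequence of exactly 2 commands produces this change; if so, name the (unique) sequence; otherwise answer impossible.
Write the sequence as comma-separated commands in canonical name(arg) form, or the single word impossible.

key: running move(4) before face(E) would end elsewhere — order is forced
from: at (5,5), heading west
[1] after face(E): at (5,5), heading east
[2] after move(4): at (6,5), heading east
no rival 2-sequence matches.

face(E), move(4)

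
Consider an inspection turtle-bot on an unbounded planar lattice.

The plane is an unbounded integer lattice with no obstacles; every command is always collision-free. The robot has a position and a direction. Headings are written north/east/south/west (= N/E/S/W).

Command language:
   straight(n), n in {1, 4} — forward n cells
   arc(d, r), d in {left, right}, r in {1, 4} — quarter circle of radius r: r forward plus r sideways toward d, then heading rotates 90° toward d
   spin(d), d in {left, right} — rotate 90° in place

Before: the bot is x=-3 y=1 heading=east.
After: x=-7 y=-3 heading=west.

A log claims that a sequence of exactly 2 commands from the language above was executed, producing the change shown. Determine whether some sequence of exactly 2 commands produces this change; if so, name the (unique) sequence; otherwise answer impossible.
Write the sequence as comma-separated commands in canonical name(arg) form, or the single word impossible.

key: order matters: swapping spin(right) and arc(right, 4) lands elsewhere
initial: x=-3 y=1 heading=east
step 1 (spin(right)): x=-3 y=1 heading=south
step 2 (arc(right, 4)): x=-7 y=-3 heading=west
no other 2-command option fits: unique.

spin(right), arc(right, 4)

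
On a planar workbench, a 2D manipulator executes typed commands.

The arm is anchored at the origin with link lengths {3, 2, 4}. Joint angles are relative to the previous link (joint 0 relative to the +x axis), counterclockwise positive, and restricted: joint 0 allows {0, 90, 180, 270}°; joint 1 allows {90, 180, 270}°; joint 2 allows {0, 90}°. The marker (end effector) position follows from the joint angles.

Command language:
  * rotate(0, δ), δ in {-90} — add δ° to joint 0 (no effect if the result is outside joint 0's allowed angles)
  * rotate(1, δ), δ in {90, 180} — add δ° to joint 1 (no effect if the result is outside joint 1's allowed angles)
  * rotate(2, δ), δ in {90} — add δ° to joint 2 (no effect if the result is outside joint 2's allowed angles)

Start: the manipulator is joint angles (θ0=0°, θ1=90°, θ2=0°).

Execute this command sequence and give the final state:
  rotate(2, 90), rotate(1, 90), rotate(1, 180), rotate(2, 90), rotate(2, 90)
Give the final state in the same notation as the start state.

joint angles (θ0=0°, θ1=180°, θ2=90°)

initial: joint angles (θ0=0°, θ1=90°, θ2=0°)
1. rotate(2, 90) → joint angles (θ0=0°, θ1=90°, θ2=90°)
2. rotate(1, 90) → joint angles (θ0=0°, θ1=180°, θ2=90°)
3. rotate(1, 180) → joint angles (θ0=0°, θ1=180°, θ2=90°)
4. rotate(2, 90) → joint angles (θ0=0°, θ1=180°, θ2=90°)
5. rotate(2, 90) → joint angles (θ0=0°, θ1=180°, θ2=90°)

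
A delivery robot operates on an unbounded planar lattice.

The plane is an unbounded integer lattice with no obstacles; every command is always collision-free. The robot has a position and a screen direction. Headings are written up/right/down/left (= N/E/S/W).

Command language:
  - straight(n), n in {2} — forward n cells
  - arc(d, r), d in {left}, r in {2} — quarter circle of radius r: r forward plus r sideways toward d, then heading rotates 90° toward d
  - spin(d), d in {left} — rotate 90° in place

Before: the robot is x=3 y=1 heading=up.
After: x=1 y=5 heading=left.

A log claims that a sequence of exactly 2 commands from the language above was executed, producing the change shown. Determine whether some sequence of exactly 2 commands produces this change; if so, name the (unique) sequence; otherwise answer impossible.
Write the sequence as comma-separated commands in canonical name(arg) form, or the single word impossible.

key: position moved to (1,5) AND the heading swung to W — translation plus rotation needed
initial: x=3 y=1 heading=up
step 1 (straight(2)): x=3 y=3 heading=up
step 2 (arc(left, 2)): x=1 y=5 heading=left
uniquely the one of 9 2-step routes that fits.

straight(2), arc(left, 2)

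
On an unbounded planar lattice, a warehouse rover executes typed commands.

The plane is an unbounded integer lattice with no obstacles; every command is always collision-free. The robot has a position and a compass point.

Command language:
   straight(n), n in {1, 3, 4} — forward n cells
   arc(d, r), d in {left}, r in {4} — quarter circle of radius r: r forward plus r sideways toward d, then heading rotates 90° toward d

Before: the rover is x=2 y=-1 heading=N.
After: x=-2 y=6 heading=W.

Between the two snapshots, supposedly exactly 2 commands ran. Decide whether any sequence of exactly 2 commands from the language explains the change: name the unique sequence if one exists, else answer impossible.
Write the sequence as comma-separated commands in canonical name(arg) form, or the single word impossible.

straight(3), arc(left, 4)

key: position moved to (-2,6) AND the heading swung to W — translation plus rotation needed
initial: x=2 y=-1 heading=N
[1] after straight(3): x=2 y=2 heading=N
[2] after arc(left, 4): x=-2 y=6 heading=W
no other 2-command option fits: unique.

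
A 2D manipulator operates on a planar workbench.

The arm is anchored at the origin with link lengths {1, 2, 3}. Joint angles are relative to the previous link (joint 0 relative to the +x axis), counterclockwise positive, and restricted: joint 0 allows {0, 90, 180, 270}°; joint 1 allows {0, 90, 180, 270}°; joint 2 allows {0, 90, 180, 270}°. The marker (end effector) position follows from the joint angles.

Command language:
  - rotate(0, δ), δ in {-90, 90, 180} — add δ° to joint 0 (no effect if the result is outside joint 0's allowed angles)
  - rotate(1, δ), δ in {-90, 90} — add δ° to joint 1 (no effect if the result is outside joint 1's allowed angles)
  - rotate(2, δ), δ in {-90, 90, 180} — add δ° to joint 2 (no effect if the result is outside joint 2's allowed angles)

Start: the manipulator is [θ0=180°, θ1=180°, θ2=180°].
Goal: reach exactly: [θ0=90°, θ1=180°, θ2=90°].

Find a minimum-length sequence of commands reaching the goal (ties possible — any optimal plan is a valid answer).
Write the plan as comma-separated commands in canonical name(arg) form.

rotate(0, -90), rotate(2, -90)

from: [θ0=180°, θ1=180°, θ2=180°]
step 1 (rotate(0, -90)): [θ0=90°, θ1=180°, θ2=180°]
step 2 (rotate(2, -90)): [θ0=90°, θ1=180°, θ2=90°]
nothing shorter than 2 reaches the goal.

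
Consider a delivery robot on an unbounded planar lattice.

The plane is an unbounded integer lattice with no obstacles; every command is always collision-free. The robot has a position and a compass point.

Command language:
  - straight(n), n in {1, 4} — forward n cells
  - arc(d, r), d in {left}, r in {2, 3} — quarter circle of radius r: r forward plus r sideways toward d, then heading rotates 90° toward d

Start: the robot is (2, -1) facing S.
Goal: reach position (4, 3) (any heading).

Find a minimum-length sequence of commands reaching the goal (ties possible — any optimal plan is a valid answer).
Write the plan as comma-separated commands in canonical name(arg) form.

arc(left, 2), arc(left, 3), arc(left, 3)

start: (2, -1) facing S
step 1 (arc(left, 2)): (4, -3) facing E
step 2 (arc(left, 3)): (7, 0) facing N
step 3 (arc(left, 3)): (4, 3) facing W
no 2-step plan works, so 3 is optimal.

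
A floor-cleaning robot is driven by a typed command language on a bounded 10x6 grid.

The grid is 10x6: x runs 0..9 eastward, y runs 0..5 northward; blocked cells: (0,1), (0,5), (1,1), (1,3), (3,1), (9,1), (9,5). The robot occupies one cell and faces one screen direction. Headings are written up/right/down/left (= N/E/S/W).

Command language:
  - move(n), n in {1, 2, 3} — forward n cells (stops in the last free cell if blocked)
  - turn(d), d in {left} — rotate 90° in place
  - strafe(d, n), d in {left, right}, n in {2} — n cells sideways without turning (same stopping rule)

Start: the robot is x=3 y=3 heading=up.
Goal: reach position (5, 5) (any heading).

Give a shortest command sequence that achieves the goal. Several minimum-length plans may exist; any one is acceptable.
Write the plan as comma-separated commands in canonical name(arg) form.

start: x=3 y=3 heading=up
[1] after move(3): x=3 y=5 heading=up
[2] after strafe(right, 2): x=5 y=5 heading=up
nothing shorter than 2 reaches the goal.

move(3), strafe(right, 2)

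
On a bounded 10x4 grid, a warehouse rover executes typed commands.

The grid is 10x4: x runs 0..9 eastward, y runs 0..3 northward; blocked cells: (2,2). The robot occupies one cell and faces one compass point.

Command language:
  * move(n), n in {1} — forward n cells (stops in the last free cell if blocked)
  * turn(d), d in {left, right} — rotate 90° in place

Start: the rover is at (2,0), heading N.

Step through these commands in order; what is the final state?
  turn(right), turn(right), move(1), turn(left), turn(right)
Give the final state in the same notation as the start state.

at (2,0), heading S

from: at (2,0), heading N
step 1 (turn(right)): at (2,0), heading E
step 2 (turn(right)): at (2,0), heading S
step 3 (move(1)): at (2,0), heading S
step 4 (turn(left)): at (2,0), heading E
step 5 (turn(right)): at (2,0), heading S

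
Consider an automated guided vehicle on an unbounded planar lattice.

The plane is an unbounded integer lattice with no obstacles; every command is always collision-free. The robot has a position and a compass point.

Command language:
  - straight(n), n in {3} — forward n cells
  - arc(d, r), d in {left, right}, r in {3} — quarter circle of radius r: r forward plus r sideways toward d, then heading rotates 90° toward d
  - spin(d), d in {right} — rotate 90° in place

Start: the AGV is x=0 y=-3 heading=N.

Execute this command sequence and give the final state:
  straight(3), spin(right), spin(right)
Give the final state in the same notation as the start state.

begin: x=0 y=-3 heading=N
step 1 (straight(3)): x=0 y=0 heading=N
step 2 (spin(right)): x=0 y=0 heading=E
step 3 (spin(right)): x=0 y=0 heading=S

x=0 y=0 heading=S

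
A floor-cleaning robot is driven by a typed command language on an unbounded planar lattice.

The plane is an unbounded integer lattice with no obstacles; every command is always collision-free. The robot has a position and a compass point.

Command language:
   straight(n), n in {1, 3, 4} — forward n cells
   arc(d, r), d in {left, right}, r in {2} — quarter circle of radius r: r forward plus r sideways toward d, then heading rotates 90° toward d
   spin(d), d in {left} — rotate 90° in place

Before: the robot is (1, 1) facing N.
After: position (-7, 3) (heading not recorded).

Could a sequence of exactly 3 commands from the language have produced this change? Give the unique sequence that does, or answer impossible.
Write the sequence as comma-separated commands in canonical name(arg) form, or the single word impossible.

arc(left, 2), straight(3), straight(3)

key: running straight(3) before arc(left, 2) would end elsewhere — order is forced
start: (1, 1) facing N
step 1 (arc(left, 2)): (-1, 3) facing W
step 2 (straight(3)): (-4, 3) facing W
step 3 (straight(3)): (-7, 3) facing W
no rival 3-sequence matches.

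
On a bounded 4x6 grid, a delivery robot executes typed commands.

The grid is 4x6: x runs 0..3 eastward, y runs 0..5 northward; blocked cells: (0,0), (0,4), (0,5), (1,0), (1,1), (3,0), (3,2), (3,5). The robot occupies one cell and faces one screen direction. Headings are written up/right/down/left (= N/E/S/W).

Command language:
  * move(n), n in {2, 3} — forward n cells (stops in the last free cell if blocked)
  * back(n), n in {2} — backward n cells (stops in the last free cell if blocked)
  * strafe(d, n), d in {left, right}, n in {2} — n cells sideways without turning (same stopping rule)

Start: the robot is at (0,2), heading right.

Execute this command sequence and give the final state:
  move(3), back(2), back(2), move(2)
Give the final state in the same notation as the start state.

at (2,2), heading right

begin: at (0,2), heading right
1. move(3) → at (2,2), heading right
2. back(2) → at (0,2), heading right
3. back(2) → at (0,2), heading right
4. move(2) → at (2,2), heading right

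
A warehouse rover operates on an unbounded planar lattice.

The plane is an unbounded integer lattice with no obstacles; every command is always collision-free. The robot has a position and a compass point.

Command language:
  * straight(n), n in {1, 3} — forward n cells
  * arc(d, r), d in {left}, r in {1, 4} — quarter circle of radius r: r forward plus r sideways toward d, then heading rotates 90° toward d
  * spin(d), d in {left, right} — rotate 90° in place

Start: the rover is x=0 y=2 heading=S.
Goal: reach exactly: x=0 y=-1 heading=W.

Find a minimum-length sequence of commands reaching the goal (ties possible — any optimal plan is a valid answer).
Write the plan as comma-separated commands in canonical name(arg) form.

straight(3), spin(right)

initial: x=0 y=2 heading=S
t=1 straight(3) ⇒ x=0 y=-1 heading=S
t=2 spin(right) ⇒ x=0 y=-1 heading=W
no 1-step plan works, so 2 is optimal.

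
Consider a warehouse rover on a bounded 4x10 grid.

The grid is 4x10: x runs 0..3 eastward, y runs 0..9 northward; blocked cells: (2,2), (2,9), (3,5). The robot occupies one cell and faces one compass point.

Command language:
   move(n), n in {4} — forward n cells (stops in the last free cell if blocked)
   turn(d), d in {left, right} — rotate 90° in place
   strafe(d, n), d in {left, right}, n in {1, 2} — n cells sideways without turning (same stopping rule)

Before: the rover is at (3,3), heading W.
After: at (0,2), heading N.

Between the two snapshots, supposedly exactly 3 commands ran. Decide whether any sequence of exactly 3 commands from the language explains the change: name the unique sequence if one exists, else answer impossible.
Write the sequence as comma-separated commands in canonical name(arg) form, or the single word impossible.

move(4), strafe(left, 1), turn(right)

key: position moved to (0,2) AND the heading swung to N — translation plus rotation needed
t0: at (3,3), heading W
1. move(4) → at (0,3), heading W
2. strafe(left, 1) → at (0,2), heading W
3. turn(right) → at (0,2), heading N
uniquely the one of 343 3-step routes that fits.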